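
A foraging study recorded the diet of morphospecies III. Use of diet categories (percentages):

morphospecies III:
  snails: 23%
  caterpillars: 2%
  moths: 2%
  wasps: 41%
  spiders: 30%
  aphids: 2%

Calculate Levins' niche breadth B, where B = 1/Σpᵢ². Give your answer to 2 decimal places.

Convert percentages to proportions (divide by 100).
Σpᵢ² = 0.23² + 0.02² + 0.02² + 0.41² + 0.30² + 0.02² = 0.0529 + 0.0004 + 0.0004 + 0.1681 + 0.0900 + 0.0004 = 0.3122
B = 1 / 0.3122 = 3.2031

3.20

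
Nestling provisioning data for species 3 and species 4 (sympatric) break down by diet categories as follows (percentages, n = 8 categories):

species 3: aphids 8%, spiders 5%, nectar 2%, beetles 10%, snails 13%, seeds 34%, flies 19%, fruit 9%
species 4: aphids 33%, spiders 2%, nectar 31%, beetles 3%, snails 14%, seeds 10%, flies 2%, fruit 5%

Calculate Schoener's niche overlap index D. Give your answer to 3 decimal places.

0.450

Convert percentages to proportions (divide by 100).
Σ|p₁ᵢ − p₂ᵢ| = 0.25 + 0.03 + 0.29 + 0.07 + 0.01 + 0.24 + 0.17 + 0.04 = 1.10
D = 1 − ½ × 1.10 = 1 − 0.550 = 0.45000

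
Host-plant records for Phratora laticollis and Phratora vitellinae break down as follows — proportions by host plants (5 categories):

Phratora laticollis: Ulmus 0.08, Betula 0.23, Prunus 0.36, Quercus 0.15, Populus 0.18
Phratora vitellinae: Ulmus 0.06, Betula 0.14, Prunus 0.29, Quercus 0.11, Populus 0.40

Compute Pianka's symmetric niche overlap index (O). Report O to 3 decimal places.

Σ p₁ᵢp₂ᵢ = 0.0048 + 0.0322 + 0.1044 + 0.0165 + 0.0720 = 0.2299
Σp_1ᵢ² = 0.08² + 0.23² + 0.36² + 0.15² + 0.18² = 0.0064 + 0.0529 + 0.1296 + 0.0225 + 0.0324 = 0.2438
Σp_2ᵢ² = 0.06² + 0.14² + 0.29² + 0.11² + 0.40² = 0.0036 + 0.0196 + 0.0841 + 0.0121 + 0.1600 = 0.2794
O = 0.2299 / √(0.2438 × 0.2794) = 0.2299 / 0.260994 = 0.88086

0.881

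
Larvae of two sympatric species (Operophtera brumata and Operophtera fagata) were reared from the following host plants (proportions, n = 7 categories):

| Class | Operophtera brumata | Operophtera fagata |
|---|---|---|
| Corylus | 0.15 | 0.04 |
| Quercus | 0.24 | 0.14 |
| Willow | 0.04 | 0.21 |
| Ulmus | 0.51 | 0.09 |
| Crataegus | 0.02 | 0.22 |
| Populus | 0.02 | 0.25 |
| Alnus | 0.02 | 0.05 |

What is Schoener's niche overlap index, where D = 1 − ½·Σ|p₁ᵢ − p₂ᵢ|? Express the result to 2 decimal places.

Σ|p₁ᵢ − p₂ᵢ| = 0.11 + 0.10 + 0.17 + 0.42 + 0.20 + 0.23 + 0.03 = 1.26
D = 1 − ½ × 1.26 = 1 − 0.630 = 0.3700

0.37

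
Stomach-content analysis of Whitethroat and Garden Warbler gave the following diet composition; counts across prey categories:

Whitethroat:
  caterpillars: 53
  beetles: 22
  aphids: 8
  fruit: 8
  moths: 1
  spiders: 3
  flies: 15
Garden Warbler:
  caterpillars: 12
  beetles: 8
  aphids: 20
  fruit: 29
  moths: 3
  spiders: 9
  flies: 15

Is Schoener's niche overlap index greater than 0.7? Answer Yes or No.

Proportions for Whitethroat (n=110): 53/110=0.4818, 22/110=0.2000, 8/110=0.0727, 8/110=0.0727, 1/110=0.0091, 3/110=0.0273, 15/110=0.1364
Proportions for Garden Warbler (n=96): 12/96=0.1250, 8/96=0.0833, 20/96=0.2083, 29/96=0.3021, 3/96=0.0313, 9/96=0.0938, 15/96=0.1563
Σ|p₁ᵢ − p₂ᵢ| = 0.3568 + 0.1167 + 0.1356 + 0.2294 + 0.0222 + 0.0665 + 0.0199 = 0.9471
D = 1 − ½ × 0.9471 = 1 − 0.47355 = 0.52645
D = 0.52645 < 0.7 → No.

No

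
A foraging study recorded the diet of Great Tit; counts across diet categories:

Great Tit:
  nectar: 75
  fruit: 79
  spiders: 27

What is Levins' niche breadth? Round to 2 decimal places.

2.60

Proportions for Great Tit (n=181): 75/181=0.4144, 79/181=0.4365, 27/181=0.1492
Σpᵢ² = 0.4144² + 0.4365² + 0.1492² = 0.171727 + 0.190532 + 0.022261 = 0.384520
B = 1 / 0.384520 = 2.6006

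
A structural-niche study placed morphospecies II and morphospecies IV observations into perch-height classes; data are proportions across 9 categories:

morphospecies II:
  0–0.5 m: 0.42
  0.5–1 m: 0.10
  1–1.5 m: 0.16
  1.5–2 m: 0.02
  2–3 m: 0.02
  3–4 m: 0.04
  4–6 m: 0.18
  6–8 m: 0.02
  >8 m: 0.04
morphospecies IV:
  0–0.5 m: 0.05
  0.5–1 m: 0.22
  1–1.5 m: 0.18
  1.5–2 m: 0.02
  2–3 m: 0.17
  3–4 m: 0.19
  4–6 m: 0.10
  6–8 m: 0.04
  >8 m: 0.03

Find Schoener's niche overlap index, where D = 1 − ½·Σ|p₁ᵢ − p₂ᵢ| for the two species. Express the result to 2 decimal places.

0.54

Σ|p₁ᵢ − p₂ᵢ| = 0.37 + 0.12 + 0.02 + 0.00 + 0.15 + 0.15 + 0.08 + 0.02 + 0.01 = 0.92
D = 1 − ½ × 0.92 = 1 − 0.460 = 0.5400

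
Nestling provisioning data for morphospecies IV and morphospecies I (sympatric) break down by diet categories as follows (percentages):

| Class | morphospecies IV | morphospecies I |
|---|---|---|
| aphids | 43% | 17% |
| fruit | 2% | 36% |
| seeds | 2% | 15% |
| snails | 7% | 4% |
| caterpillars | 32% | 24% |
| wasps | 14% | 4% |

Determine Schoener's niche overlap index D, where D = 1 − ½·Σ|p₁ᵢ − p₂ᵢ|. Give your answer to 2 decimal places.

Convert percentages to proportions (divide by 100).
Σ|p₁ᵢ − p₂ᵢ| = 0.26 + 0.34 + 0.13 + 0.03 + 0.08 + 0.10 = 0.94
D = 1 − ½ × 0.94 = 1 − 0.470 = 0.5300

0.53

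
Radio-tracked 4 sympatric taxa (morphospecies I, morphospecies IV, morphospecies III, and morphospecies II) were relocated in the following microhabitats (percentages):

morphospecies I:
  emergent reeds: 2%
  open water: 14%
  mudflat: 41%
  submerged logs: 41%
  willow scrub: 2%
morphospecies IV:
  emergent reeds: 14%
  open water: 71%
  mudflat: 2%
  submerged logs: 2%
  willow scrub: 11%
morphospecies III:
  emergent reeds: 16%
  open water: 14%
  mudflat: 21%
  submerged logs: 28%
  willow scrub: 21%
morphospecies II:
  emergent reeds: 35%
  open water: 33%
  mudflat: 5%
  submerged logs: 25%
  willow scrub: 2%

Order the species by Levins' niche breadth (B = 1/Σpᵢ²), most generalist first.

morphospecies III > morphospecies II > morphospecies I > morphospecies IV

Convert percentages to proportions (divide by 100).
Σp_Iᵢ² = 0.02² + 0.14² + 0.41² + 0.41² + 0.02² = 0.0004 + 0.0196 + 0.1681 + 0.1681 + 0.0004 = 0.3566
B_I = 1 / 0.3566 = 2.8043
Σp_IVᵢ² = 0.14² + 0.71² + 0.02² + 0.02² + 0.11² = 0.0196 + 0.5041 + 0.0004 + 0.0004 + 0.0121 = 0.5366
B_IV = 1 / 0.5366 = 1.8636
Σp_IIIᵢ² = 0.16² + 0.14² + 0.21² + 0.28² + 0.21² = 0.0256 + 0.0196 + 0.0441 + 0.0784 + 0.0441 = 0.2118
B_III = 1 / 0.2118 = 4.7214
Σp_IIᵢ² = 0.35² + 0.33² + 0.05² + 0.25² + 0.02² = 0.1225 + 0.1089 + 0.0025 + 0.0625 + 0.0004 = 0.2968
B_II = 1 / 0.2968 = 3.3693
Ranking by B (broadest → narrowest): morphospecies III (4.72) > morphospecies II (3.37) > morphospecies I (2.80) > morphospecies IV (1.86)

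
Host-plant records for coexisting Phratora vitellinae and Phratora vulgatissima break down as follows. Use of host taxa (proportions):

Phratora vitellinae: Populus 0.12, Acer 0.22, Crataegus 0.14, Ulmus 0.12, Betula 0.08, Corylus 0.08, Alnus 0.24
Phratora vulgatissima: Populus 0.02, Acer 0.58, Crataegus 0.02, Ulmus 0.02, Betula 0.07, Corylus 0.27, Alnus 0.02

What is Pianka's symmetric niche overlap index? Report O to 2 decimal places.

0.63

Σ p₁ᵢp₂ᵢ = 0.0024 + 0.1276 + 0.0028 + 0.0024 + 0.0056 + 0.0216 + 0.0048 = 0.1672
Σp_1ᵢ² = 0.12² + 0.22² + 0.14² + 0.12² + 0.08² + 0.08² + 0.24² = 0.0144 + 0.0484 + 0.0196 + 0.0144 + 0.0064 + 0.0064 + 0.0576 = 0.1672
Σp_2ᵢ² = 0.02² + 0.58² + 0.02² + 0.02² + 0.07² + 0.27² + 0.02² = 0.0004 + 0.3364 + 0.0004 + 0.0004 + 0.0049 + 0.0729 + 0.0004 = 0.4158
O = 0.1672 / √(0.1672 × 0.4158) = 0.1672 / 0.26367 = 0.6341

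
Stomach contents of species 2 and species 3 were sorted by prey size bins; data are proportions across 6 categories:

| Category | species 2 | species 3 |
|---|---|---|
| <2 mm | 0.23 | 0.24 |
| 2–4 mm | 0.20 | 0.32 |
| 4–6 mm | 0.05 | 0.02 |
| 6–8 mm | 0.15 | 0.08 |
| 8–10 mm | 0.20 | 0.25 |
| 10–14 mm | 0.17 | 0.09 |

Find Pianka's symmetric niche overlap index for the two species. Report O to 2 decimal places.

0.94

Σ p₁ᵢp₂ᵢ = 0.0552 + 0.0640 + 0.0010 + 0.0120 + 0.0500 + 0.0153 = 0.1975
Σp_1ᵢ² = 0.23² + 0.20² + 0.05² + 0.15² + 0.20² + 0.17² = 0.0529 + 0.0400 + 0.0025 + 0.0225 + 0.0400 + 0.0289 = 0.1868
Σp_2ᵢ² = 0.24² + 0.32² + 0.02² + 0.08² + 0.25² + 0.09² = 0.0576 + 0.1024 + 0.0004 + 0.0064 + 0.0625 + 0.0081 = 0.2374
O = 0.1975 / √(0.1868 × 0.2374) = 0.1975 / 0.21059 = 0.9378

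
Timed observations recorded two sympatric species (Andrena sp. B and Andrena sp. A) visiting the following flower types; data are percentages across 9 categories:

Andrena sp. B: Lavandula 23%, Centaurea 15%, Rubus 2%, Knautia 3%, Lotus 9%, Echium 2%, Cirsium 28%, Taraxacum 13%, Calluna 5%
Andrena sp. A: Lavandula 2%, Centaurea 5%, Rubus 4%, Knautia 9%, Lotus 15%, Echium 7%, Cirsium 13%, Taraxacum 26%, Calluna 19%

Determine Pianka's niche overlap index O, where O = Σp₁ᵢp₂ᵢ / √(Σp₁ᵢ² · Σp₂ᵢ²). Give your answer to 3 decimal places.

0.643

Convert percentages to proportions (divide by 100).
Σ p₁ᵢp₂ᵢ = 0.0046 + 0.0075 + 0.0008 + 0.0027 + 0.0135 + 0.0014 + 0.0364 + 0.0338 + 0.0095 = 0.1102
Σp_1ᵢ² = 0.23² + 0.15² + 0.02² + 0.03² + 0.09² + 0.02² + 0.28² + 0.13² + 0.05² = 0.0529 + 0.0225 + 0.0004 + 0.0009 + 0.0081 + 0.0004 + 0.0784 + 0.0169 + 0.0025 = 0.1830
Σp_2ᵢ² = 0.02² + 0.05² + 0.04² + 0.09² + 0.15² + 0.07² + 0.13² + 0.26² + 0.19² = 0.0004 + 0.0025 + 0.0016 + 0.0081 + 0.0225 + 0.0049 + 0.0169 + 0.0676 + 0.0361 = 0.1606
O = 0.1102 / √(0.1830 × 0.1606) = 0.1102 / 0.171435 = 0.64281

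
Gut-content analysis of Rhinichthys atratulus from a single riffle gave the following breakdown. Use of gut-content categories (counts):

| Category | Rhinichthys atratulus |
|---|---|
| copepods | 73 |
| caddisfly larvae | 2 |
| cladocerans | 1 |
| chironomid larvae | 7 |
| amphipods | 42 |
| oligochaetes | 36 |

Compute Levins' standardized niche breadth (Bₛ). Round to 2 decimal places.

0.41

Proportions for Rhinichthys atratulus (n=161): 73/161=0.4534, 2/161=0.0124, 1/161=0.0062, 7/161=0.0435, 42/161=0.2609, 36/161=0.2236
Σpᵢ² = 0.4534² + 0.0124² + 0.0062² + 0.0435² + 0.2609² + 0.2236² = 0.205572 + 0.000154 + 0.000038 + 0.001892 + 0.068069 + 0.049997 = 0.325722
B = 1 / 0.325722 = 3.0701
Bₛ = (B − 1)/(n − 1) = (3.0701 − 1)/(6 − 1) = 2.0701/5 = 0.4140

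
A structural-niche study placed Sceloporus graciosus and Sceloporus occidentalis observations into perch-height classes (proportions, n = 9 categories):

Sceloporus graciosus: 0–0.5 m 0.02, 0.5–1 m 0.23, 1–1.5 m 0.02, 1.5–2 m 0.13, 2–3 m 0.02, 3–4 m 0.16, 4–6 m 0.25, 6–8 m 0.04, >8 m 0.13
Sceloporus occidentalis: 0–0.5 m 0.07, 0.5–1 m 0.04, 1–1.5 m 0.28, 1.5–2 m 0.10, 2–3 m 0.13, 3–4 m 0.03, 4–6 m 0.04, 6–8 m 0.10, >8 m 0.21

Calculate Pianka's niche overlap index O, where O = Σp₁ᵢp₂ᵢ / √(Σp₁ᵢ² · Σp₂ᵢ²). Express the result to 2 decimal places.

Σ p₁ᵢp₂ᵢ = 0.0014 + 0.0092 + 0.0056 + 0.0130 + 0.0026 + 0.0048 + 0.0100 + 0.0040 + 0.0273 = 0.0779
Σp_1ᵢ² = 0.02² + 0.23² + 0.02² + 0.13² + 0.02² + 0.16² + 0.25² + 0.04² + 0.13² = 0.0004 + 0.0529 + 0.0004 + 0.0169 + 0.0004 + 0.0256 + 0.0625 + 0.0016 + 0.0169 = 0.1776
Σp_2ᵢ² = 0.07² + 0.04² + 0.28² + 0.10² + 0.13² + 0.03² + 0.04² + 0.10² + 0.21² = 0.0049 + 0.0016 + 0.0784 + 0.0100 + 0.0169 + 0.0009 + 0.0016 + 0.0100 + 0.0441 = 0.1684
O = 0.0779 / √(0.1776 × 0.1684) = 0.0779 / 0.17294 = 0.4504

0.45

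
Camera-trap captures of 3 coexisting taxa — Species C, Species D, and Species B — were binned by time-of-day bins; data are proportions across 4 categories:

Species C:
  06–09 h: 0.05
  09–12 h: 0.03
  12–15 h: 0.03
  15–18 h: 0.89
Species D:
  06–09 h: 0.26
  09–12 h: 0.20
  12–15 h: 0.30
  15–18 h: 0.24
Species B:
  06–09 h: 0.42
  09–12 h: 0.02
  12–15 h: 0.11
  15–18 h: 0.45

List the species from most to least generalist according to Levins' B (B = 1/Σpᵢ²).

Species D > Species B > Species C

Σp_Cᵢ² = 0.05² + 0.03² + 0.03² + 0.89² = 0.0025 + 0.0009 + 0.0009 + 0.7921 = 0.7964
B_C = 1 / 0.7964 = 1.2557
Σp_Dᵢ² = 0.26² + 0.20² + 0.30² + 0.24² = 0.0676 + 0.0400 + 0.0900 + 0.0576 = 0.2552
B_D = 1 / 0.2552 = 3.9185
Σp_Bᵢ² = 0.42² + 0.02² + 0.11² + 0.45² = 0.1764 + 0.0004 + 0.0121 + 0.2025 = 0.3914
B_B = 1 / 0.3914 = 2.5549
Ranking by B (broadest → narrowest): Species D (3.92) > Species B (2.55) > Species C (1.26)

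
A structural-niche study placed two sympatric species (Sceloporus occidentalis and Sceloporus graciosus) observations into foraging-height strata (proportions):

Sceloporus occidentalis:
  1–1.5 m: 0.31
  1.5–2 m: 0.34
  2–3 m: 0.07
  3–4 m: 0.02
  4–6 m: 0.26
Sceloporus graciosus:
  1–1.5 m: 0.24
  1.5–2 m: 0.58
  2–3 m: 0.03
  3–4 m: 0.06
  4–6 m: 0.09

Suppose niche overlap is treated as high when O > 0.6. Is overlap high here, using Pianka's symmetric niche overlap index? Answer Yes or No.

Σ p₁ᵢp₂ᵢ = 0.0744 + 0.1972 + 0.0021 + 0.0012 + 0.0234 = 0.2983
Σp_1ᵢ² = 0.31² + 0.34² + 0.07² + 0.02² + 0.26² = 0.0961 + 0.1156 + 0.0049 + 0.0004 + 0.0676 = 0.2846
Σp_2ᵢ² = 0.24² + 0.58² + 0.03² + 0.06² + 0.09² = 0.0576 + 0.3364 + 0.0009 + 0.0036 + 0.0081 = 0.4066
O = 0.2983 / √(0.2846 × 0.4066) = 0.2983 / 0.34017 = 0.8769
O = 0.8769 > 0.6 → Yes.

Yes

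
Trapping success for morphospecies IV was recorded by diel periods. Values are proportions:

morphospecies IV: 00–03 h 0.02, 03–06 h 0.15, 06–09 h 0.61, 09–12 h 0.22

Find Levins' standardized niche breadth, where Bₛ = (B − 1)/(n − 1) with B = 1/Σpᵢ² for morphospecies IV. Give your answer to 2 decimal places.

0.42

Σpᵢ² = 0.02² + 0.15² + 0.61² + 0.22² = 0.0004 + 0.0225 + 0.3721 + 0.0484 = 0.4434
B = 1 / 0.4434 = 2.2553
Bₛ = (B − 1)/(n − 1) = (2.2553 − 1)/(4 − 1) = 1.2553/3 = 0.4184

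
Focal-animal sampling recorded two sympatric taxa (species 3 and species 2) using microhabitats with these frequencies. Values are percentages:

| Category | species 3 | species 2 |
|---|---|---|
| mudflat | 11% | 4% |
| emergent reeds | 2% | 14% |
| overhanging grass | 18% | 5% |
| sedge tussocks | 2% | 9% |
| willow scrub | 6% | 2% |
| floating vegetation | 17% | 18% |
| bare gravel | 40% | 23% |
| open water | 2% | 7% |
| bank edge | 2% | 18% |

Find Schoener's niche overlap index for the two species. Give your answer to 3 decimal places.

Convert percentages to proportions (divide by 100).
Σ|p₁ᵢ − p₂ᵢ| = 0.07 + 0.12 + 0.13 + 0.07 + 0.04 + 0.01 + 0.17 + 0.05 + 0.16 = 0.82
D = 1 − ½ × 0.82 = 1 − 0.410 = 0.59000

0.590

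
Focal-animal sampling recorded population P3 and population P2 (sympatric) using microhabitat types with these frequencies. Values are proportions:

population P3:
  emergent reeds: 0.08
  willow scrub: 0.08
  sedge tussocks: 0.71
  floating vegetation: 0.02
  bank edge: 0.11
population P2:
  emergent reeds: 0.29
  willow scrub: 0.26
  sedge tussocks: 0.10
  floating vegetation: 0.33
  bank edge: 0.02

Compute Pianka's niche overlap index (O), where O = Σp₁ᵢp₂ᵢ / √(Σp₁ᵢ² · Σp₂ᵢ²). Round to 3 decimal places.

Σ p₁ᵢp₂ᵢ = 0.0232 + 0.0208 + 0.0710 + 0.0066 + 0.0022 = 0.1238
Σp_1ᵢ² = 0.08² + 0.08² + 0.71² + 0.02² + 0.11² = 0.0064 + 0.0064 + 0.5041 + 0.0004 + 0.0121 = 0.5294
Σp_2ᵢ² = 0.29² + 0.26² + 0.10² + 0.33² + 0.02² = 0.0841 + 0.0676 + 0.0100 + 0.1089 + 0.0004 = 0.2710
O = 0.1238 / √(0.5294 × 0.2710) = 0.1238 / 0.378771 = 0.32685

0.327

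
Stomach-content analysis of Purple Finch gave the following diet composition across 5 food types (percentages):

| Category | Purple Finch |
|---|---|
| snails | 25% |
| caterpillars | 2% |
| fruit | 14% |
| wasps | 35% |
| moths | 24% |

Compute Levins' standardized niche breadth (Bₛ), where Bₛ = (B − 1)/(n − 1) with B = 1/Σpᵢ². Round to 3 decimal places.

Convert percentages to proportions (divide by 100).
Σpᵢ² = 0.25² + 0.02² + 0.14² + 0.35² + 0.24² = 0.0625 + 0.0004 + 0.0196 + 0.1225 + 0.0576 = 0.2626
B = 1 / 0.2626 = 3.80807
Bₛ = (B − 1)/(n − 1) = (3.80807 − 1)/(5 − 1) = 2.80807/4 = 0.70202

0.702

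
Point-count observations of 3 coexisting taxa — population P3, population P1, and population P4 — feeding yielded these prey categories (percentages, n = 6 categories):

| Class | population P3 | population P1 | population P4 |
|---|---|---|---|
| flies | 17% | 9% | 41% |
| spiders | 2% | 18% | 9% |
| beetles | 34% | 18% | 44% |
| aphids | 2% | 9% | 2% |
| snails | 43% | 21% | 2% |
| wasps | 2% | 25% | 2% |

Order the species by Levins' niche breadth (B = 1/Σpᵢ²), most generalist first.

Convert percentages to proportions (divide by 100).
Σp_P3ᵢ² = 0.17² + 0.02² + 0.34² + 0.02² + 0.43² + 0.02² = 0.0289 + 0.0004 + 0.1156 + 0.0004 + 0.1849 + 0.0004 = 0.3306
B_P3 = 1 / 0.3306 = 3.0248
Σp_P1ᵢ² = 0.09² + 0.18² + 0.18² + 0.09² + 0.21² + 0.25² = 0.0081 + 0.0324 + 0.0324 + 0.0081 + 0.0441 + 0.0625 = 0.1876
B_P1 = 1 / 0.1876 = 5.3305
Σp_P4ᵢ² = 0.41² + 0.09² + 0.44² + 0.02² + 0.02² + 0.02² = 0.1681 + 0.0081 + 0.1936 + 0.0004 + 0.0004 + 0.0004 = 0.3710
B_P4 = 1 / 0.3710 = 2.6954
Ranking by B (broadest → narrowest): population P1 (5.33) > population P3 (3.02) > population P4 (2.70)

population P1 > population P3 > population P4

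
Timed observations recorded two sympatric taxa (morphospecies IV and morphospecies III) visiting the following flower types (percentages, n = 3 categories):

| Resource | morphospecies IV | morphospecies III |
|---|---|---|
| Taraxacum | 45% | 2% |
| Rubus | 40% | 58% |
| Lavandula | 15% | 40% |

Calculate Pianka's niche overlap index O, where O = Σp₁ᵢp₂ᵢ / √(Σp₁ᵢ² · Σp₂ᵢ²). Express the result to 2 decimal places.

0.69

Convert percentages to proportions (divide by 100).
Σ p₁ᵢp₂ᵢ = 0.0090 + 0.2320 + 0.0600 = 0.3010
Σp_1ᵢ² = 0.45² + 0.40² + 0.15² = 0.2025 + 0.1600 + 0.0225 = 0.3850
Σp_2ᵢ² = 0.02² + 0.58² + 0.40² = 0.0004 + 0.3364 + 0.1600 = 0.4968
O = 0.3010 / √(0.3850 × 0.4968) = 0.3010 / 0.43734 = 0.6883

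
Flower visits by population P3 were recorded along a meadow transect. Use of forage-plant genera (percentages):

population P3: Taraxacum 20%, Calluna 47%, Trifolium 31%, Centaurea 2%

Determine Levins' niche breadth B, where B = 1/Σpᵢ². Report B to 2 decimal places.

2.80

Convert percentages to proportions (divide by 100).
Σpᵢ² = 0.20² + 0.47² + 0.31² + 0.02² = 0.0400 + 0.2209 + 0.0961 + 0.0004 = 0.3574
B = 1 / 0.3574 = 2.7980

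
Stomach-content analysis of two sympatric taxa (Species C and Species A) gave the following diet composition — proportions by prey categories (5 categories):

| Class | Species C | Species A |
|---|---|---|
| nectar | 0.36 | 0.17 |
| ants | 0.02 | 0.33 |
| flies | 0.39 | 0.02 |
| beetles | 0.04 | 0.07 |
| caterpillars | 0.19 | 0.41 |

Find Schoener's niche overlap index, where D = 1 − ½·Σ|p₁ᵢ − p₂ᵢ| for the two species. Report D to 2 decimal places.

Σ|p₁ᵢ − p₂ᵢ| = 0.19 + 0.31 + 0.37 + 0.03 + 0.22 = 1.12
D = 1 − ½ × 1.12 = 1 − 0.560 = 0.4400

0.44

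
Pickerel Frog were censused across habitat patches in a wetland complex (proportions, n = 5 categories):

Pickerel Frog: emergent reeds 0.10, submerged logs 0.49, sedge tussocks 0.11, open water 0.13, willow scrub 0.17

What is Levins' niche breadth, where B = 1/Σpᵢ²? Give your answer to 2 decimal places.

Σpᵢ² = 0.10² + 0.49² + 0.11² + 0.13² + 0.17² = 0.0100 + 0.2401 + 0.0121 + 0.0169 + 0.0289 = 0.3080
B = 1 / 0.3080 = 3.2468

3.25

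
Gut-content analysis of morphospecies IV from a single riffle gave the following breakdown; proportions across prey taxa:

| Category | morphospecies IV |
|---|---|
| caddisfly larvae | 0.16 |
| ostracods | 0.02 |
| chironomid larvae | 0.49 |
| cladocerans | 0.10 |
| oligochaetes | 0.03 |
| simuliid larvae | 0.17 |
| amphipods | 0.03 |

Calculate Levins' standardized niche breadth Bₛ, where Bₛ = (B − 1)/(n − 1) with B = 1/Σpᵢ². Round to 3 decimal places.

Σpᵢ² = 0.16² + 0.02² + 0.49² + 0.10² + 0.03² + 0.17² + 0.03² = 0.0256 + 0.0004 + 0.2401 + 0.0100 + 0.0009 + 0.0289 + 0.0009 = 0.3068
B = 1 / 0.3068 = 3.25945
Bₛ = (B − 1)/(n − 1) = (3.25945 − 1)/(7 − 1) = 2.25945/6 = 0.37658

0.377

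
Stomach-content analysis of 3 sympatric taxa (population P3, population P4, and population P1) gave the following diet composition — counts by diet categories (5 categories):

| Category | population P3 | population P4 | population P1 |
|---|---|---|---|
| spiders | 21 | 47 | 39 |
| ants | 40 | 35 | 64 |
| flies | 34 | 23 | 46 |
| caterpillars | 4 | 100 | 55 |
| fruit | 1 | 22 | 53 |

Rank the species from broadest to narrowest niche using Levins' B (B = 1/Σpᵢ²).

population P1 > population P4 > population P3

Proportions for population P3 (n=100): 21/100=0.2100, 40/100=0.4000, 34/100=0.3400, 4/100=0.0400, 1/100=0.0100
Proportions for population P4 (n=227): 47/227=0.2070, 35/227=0.1542, 23/227=0.1013, 100/227=0.4405, 22/227=0.0969
Proportions for population P1 (n=257): 39/257=0.1518, 64/257=0.2490, 46/257=0.1790, 55/257=0.2140, 53/257=0.2062
Σp_P3ᵢ² = 0.2100² + 0.4000² + 0.3400² + 0.0400² + 0.0100² = 0.044100 + 0.160000 + 0.115600 + 0.001600 + 0.000100 = 0.321400
B_P3 = 1 / 0.321400 = 3.1114
Σp_P4ᵢ² = 0.2070² + 0.1542² + 0.1013² + 0.4405² + 0.0969² = 0.042849 + 0.023778 + 0.010262 + 0.194040 + 0.009390 = 0.280319
B_P4 = 1 / 0.280319 = 3.5674
Σp_P1ᵢ² = 0.1518² + 0.2490² + 0.1790² + 0.2140² + 0.2062² = 0.023043 + 0.062001 + 0.032041 + 0.045796 + 0.042518 = 0.205399
B_P1 = 1 / 0.205399 = 4.8686
Ranking by B (broadest → narrowest): population P1 (4.87) > population P4 (3.57) > population P3 (3.11)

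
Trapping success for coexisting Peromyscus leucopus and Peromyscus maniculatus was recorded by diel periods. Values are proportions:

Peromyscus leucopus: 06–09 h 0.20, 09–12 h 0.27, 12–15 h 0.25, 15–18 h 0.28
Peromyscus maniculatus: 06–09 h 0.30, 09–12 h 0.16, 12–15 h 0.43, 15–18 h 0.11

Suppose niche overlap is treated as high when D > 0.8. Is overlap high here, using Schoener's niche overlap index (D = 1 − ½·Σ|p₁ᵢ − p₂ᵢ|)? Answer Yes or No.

No

Σ|p₁ᵢ − p₂ᵢ| = 0.10 + 0.11 + 0.18 + 0.17 = 0.56
D = 1 − ½ × 0.56 = 1 − 0.280 = 0.7200
D = 0.7200 < 0.8 → No.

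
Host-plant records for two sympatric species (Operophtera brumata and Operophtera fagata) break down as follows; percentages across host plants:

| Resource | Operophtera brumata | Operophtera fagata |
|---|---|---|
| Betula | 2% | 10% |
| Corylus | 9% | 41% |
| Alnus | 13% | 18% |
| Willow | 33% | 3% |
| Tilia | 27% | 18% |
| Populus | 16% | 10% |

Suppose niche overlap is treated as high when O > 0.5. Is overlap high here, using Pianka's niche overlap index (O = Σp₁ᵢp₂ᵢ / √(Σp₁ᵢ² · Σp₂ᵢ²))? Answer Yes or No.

Convert percentages to proportions (divide by 100).
Σ p₁ᵢp₂ᵢ = 0.0020 + 0.0369 + 0.0234 + 0.0099 + 0.0486 + 0.0160 = 0.1368
Σp_1ᵢ² = 0.02² + 0.09² + 0.13² + 0.33² + 0.27² + 0.16² = 0.0004 + 0.0081 + 0.0169 + 0.1089 + 0.0729 + 0.0256 = 0.2328
Σp_2ᵢ² = 0.10² + 0.41² + 0.18² + 0.03² + 0.18² + 0.10² = 0.0100 + 0.1681 + 0.0324 + 0.0009 + 0.0324 + 0.0100 = 0.2538
O = 0.1368 / √(0.2328 × 0.2538) = 0.1368 / 0.24307 = 0.5628
O = 0.5628 > 0.5 → Yes.

Yes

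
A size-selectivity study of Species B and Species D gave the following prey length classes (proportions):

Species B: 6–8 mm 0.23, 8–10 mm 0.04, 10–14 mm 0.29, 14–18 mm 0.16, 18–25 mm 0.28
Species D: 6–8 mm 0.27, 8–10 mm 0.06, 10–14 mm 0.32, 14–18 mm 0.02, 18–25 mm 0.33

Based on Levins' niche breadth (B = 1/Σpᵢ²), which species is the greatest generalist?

Species B

Σp_Bᵢ² = 0.23² + 0.04² + 0.29² + 0.16² + 0.28² = 0.0529 + 0.0016 + 0.0841 + 0.0256 + 0.0784 = 0.2426
B_B = 1 / 0.2426 = 4.1220
Σp_Dᵢ² = 0.27² + 0.06² + 0.32² + 0.02² + 0.33² = 0.0729 + 0.0036 + 0.1024 + 0.0004 + 0.1089 = 0.2882
B_D = 1 / 0.2882 = 3.4698
Highest B → broadest niche (most generalist): Species B (B = 4.12).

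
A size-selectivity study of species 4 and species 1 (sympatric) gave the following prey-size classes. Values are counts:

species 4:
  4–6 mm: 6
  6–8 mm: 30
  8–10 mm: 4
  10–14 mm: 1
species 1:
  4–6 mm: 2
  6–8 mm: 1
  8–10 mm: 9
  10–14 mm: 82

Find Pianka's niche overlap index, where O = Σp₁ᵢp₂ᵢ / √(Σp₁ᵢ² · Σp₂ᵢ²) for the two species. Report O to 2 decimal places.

0.06

Proportions for species 4 (n=41): 6/41=0.1463, 30/41=0.7317, 4/41=0.0976, 1/41=0.0244
Proportions for species 1 (n=94): 2/94=0.0213, 1/94=0.0106, 9/94=0.0957, 82/94=0.8723
Σ p₁ᵢp₂ᵢ = 0.003116 + 0.007756 + 0.009340 + 0.021284 = 0.041496
Σp_1ᵢ² = 0.1463² + 0.7317² + 0.0976² + 0.0244² = 0.021404 + 0.535385 + 0.009526 + 0.000595 = 0.566910
Σp_2ᵢ² = 0.0213² + 0.0106² + 0.0957² + 0.8723² = 0.000454 + 0.000112 + 0.009158 + 0.760907 = 0.770631
O = 0.041496 / √(0.566910 × 0.770631) = 0.041496 / 0.6609678 = 0.0628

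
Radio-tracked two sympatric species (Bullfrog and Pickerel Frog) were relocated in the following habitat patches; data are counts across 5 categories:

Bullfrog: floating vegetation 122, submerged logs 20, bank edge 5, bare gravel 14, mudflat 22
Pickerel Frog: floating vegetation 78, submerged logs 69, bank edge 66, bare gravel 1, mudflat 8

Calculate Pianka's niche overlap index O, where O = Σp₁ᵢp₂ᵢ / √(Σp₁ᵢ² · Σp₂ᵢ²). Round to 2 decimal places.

Proportions for Bullfrog (n=183): 122/183=0.6667, 20/183=0.1093, 5/183=0.0273, 14/183=0.0765, 22/183=0.1202
Proportions for Pickerel Frog (n=222): 78/222=0.3514, 69/222=0.3108, 66/222=0.2973, 1/222=0.0045, 8/222=0.0360
Σ p₁ᵢp₂ᵢ = 0.234278 + 0.033970 + 0.008116 + 0.000344 + 0.004327 = 0.281035
Σp_1ᵢ² = 0.6667² + 0.1093² + 0.0273² + 0.0765² + 0.1202² = 0.444489 + 0.011946 + 0.000745 + 0.005852 + 0.014448 = 0.477480
Σp_2ᵢ² = 0.3514² + 0.3108² + 0.2973² + 0.0045² + 0.0360² = 0.123482 + 0.096597 + 0.088387 + 0.000020 + 0.001296 = 0.309782
O = 0.281035 / √(0.477480 × 0.309782) = 0.281035 / 0.3845968 = 0.7307

0.73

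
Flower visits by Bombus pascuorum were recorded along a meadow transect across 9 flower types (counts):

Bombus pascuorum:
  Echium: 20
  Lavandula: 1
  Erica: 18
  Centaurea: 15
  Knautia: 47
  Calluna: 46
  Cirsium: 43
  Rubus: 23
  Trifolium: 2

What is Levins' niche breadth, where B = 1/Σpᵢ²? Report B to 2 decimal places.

Proportions for Bombus pascuorum (n=215): 20/215=0.0930, 1/215=0.0047, 18/215=0.0837, 15/215=0.0698, 47/215=0.2186, 46/215=0.2140, 43/215=0.2000, 23/215=0.1070, 2/215=0.0093
Σpᵢ² = 0.0930² + 0.0047² + 0.0837² + 0.0698² + 0.2186² + 0.2140² + 0.2000² + 0.1070² + 0.0093² = 0.008649 + 0.000022 + 0.007006 + 0.004872 + 0.047786 + 0.045796 + 0.040000 + 0.011449 + 0.000086 = 0.165666
B = 1 / 0.165666 = 6.0362

6.04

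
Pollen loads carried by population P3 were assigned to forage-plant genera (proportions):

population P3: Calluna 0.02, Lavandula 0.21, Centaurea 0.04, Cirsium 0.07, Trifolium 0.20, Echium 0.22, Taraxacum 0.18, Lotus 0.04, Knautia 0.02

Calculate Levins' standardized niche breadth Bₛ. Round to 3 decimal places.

Σpᵢ² = 0.02² + 0.21² + 0.04² + 0.07² + 0.20² + 0.22² + 0.18² + 0.04² + 0.02² = 0.0004 + 0.0441 + 0.0016 + 0.0049 + 0.0400 + 0.0484 + 0.0324 + 0.0016 + 0.0004 = 0.1738
B = 1 / 0.1738 = 5.75374
Bₛ = (B − 1)/(n − 1) = (5.75374 − 1)/(9 − 1) = 4.75374/8 = 0.59422

0.594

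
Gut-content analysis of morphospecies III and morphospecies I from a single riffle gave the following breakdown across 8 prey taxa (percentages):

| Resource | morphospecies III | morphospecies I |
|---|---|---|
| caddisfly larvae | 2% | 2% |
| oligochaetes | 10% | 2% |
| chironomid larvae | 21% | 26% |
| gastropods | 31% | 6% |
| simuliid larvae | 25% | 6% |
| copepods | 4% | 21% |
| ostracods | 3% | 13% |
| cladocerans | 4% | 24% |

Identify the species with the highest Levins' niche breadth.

Convert percentages to proportions (divide by 100).
Σp_IIIᵢ² = 0.02² + 0.10² + 0.21² + 0.31² + 0.25² + 0.04² + 0.03² + 0.04² = 0.0004 + 0.0100 + 0.0441 + 0.0961 + 0.0625 + 0.0016 + 0.0009 + 0.0016 = 0.2172
B_III = 1 / 0.2172 = 4.6041
Σp_Iᵢ² = 0.02² + 0.02² + 0.26² + 0.06² + 0.06² + 0.21² + 0.13² + 0.24² = 0.0004 + 0.0004 + 0.0676 + 0.0036 + 0.0036 + 0.0441 + 0.0169 + 0.0576 = 0.1942
B_I = 1 / 0.1942 = 5.1493
Highest B → broadest niche (most generalist): morphospecies I (B = 5.15).

morphospecies I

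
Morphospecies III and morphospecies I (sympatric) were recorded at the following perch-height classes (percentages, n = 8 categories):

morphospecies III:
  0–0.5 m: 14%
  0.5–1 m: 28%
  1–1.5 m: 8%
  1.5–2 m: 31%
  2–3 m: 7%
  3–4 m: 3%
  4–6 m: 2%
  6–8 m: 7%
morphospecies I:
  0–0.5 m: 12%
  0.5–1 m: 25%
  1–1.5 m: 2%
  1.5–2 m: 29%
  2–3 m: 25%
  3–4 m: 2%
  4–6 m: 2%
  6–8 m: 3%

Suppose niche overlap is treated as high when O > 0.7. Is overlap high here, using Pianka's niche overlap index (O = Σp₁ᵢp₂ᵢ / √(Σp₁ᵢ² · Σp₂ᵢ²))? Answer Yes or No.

Yes

Convert percentages to proportions (divide by 100).
Σ p₁ᵢp₂ᵢ = 0.0168 + 0.0700 + 0.0016 + 0.0899 + 0.0175 + 0.0006 + 0.0004 + 0.0021 = 0.1989
Σp_1ᵢ² = 0.14² + 0.28² + 0.08² + 0.31² + 0.07² + 0.03² + 0.02² + 0.07² = 0.0196 + 0.0784 + 0.0064 + 0.0961 + 0.0049 + 0.0009 + 0.0004 + 0.0049 = 0.2116
Σp_2ᵢ² = 0.12² + 0.25² + 0.02² + 0.29² + 0.25² + 0.02² + 0.02² + 0.03² = 0.0144 + 0.0625 + 0.0004 + 0.0841 + 0.0625 + 0.0004 + 0.0004 + 0.0009 = 0.2256
O = 0.1989 / √(0.2116 × 0.2256) = 0.1989 / 0.21849 = 0.9103
O = 0.9103 > 0.7 → Yes.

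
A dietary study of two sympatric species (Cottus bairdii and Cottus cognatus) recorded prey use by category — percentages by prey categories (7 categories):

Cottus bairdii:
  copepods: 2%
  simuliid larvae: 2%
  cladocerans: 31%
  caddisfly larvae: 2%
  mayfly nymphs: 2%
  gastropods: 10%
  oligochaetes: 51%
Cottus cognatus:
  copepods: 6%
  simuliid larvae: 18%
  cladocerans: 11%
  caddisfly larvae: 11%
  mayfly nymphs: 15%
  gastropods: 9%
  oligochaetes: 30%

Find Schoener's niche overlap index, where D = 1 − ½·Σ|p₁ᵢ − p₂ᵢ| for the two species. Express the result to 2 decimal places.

Convert percentages to proportions (divide by 100).
Σ|p₁ᵢ − p₂ᵢ| = 0.04 + 0.16 + 0.20 + 0.09 + 0.13 + 0.01 + 0.21 = 0.84
D = 1 − ½ × 0.84 = 1 − 0.420 = 0.5800

0.58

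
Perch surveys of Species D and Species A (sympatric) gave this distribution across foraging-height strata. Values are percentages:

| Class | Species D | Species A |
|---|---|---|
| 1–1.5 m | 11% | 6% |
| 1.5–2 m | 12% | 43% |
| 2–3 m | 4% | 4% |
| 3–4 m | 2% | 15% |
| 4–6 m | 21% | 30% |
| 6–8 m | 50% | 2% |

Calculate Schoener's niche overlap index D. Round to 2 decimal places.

0.47

Convert percentages to proportions (divide by 100).
Σ|p₁ᵢ − p₂ᵢ| = 0.05 + 0.31 + 0.00 + 0.13 + 0.09 + 0.48 = 1.06
D = 1 − ½ × 1.06 = 1 − 0.530 = 0.4700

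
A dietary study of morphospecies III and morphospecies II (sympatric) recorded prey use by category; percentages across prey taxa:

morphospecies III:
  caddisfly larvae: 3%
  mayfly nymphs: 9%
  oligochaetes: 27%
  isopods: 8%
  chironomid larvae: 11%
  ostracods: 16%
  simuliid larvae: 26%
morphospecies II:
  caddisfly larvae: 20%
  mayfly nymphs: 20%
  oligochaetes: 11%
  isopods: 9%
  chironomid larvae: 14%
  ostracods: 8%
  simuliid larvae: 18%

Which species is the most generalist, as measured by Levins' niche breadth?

Convert percentages to proportions (divide by 100).
Σp_IIIᵢ² = 0.03² + 0.09² + 0.27² + 0.08² + 0.11² + 0.16² + 0.26² = 0.0009 + 0.0081 + 0.0729 + 0.0064 + 0.0121 + 0.0256 + 0.0676 = 0.1936
B_III = 1 / 0.1936 = 5.1653
Σp_IIᵢ² = 0.20² + 0.20² + 0.11² + 0.09² + 0.14² + 0.08² + 0.18² = 0.0400 + 0.0400 + 0.0121 + 0.0081 + 0.0196 + 0.0064 + 0.0324 = 0.1586
B_II = 1 / 0.1586 = 6.3052
Highest B → broadest niche (most generalist): morphospecies II (B = 6.31).

morphospecies II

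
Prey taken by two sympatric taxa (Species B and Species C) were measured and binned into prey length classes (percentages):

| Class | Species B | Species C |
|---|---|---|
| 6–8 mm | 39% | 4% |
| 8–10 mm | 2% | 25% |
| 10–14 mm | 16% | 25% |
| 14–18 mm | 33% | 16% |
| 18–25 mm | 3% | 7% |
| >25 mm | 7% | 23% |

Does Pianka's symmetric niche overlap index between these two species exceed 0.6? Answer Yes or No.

No

Convert percentages to proportions (divide by 100).
Σ p₁ᵢp₂ᵢ = 0.0156 + 0.0050 + 0.0400 + 0.0528 + 0.0021 + 0.0161 = 0.1316
Σp_1ᵢ² = 0.39² + 0.02² + 0.16² + 0.33² + 0.03² + 0.07² = 0.1521 + 0.0004 + 0.0256 + 0.1089 + 0.0009 + 0.0049 = 0.2928
Σp_2ᵢ² = 0.04² + 0.25² + 0.25² + 0.16² + 0.07² + 0.23² = 0.0016 + 0.0625 + 0.0625 + 0.0256 + 0.0049 + 0.0529 = 0.2100
O = 0.1316 / √(0.2928 × 0.2100) = 0.1316 / 0.24797 = 0.5307
O = 0.5307 < 0.6 → No.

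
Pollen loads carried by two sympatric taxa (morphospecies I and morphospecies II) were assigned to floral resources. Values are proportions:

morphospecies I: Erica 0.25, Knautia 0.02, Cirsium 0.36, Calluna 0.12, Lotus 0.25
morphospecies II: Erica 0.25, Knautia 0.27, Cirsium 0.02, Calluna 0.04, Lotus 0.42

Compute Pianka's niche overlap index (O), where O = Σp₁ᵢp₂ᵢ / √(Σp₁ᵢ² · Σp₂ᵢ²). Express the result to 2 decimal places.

0.64

Σ p₁ᵢp₂ᵢ = 0.0625 + 0.0054 + 0.0072 + 0.0048 + 0.1050 = 0.1849
Σp_1ᵢ² = 0.25² + 0.02² + 0.36² + 0.12² + 0.25² = 0.0625 + 0.0004 + 0.1296 + 0.0144 + 0.0625 = 0.2694
Σp_2ᵢ² = 0.25² + 0.27² + 0.02² + 0.04² + 0.42² = 0.0625 + 0.0729 + 0.0004 + 0.0016 + 0.1764 = 0.3138
O = 0.1849 / √(0.2694 × 0.3138) = 0.1849 / 0.29075 = 0.6359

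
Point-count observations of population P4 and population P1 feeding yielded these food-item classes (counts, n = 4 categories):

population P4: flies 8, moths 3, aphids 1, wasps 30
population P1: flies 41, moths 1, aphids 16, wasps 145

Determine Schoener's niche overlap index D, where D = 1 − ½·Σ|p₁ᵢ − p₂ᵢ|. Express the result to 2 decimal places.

Proportions for population P4 (n=42): 8/42=0.1905, 3/42=0.0714, 1/42=0.0238, 30/42=0.7143
Proportions for population P1 (n=203): 41/203=0.2020, 1/203=0.0049, 16/203=0.0788, 145/203=0.7143
Σ|p₁ᵢ − p₂ᵢ| = 0.0115 + 0.0665 + 0.0550 + 0.0000 = 0.1330
D = 1 − ½ × 0.1330 = 1 − 0.06650 = 0.93350

0.93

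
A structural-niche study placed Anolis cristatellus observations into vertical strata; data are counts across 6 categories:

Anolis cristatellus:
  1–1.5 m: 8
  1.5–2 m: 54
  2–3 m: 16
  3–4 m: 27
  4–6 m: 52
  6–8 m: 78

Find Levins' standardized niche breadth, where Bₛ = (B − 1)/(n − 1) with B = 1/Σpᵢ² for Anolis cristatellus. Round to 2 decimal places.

Proportions for Anolis cristatellus (n=235): 8/235=0.0340, 54/235=0.2298, 16/235=0.0681, 27/235=0.1149, 52/235=0.2213, 78/235=0.3319
Σpᵢ² = 0.0340² + 0.2298² + 0.0681² + 0.1149² + 0.2213² + 0.3319² = 0.001156 + 0.052808 + 0.004638 + 0.013202 + 0.048974 + 0.110158 = 0.230936
B = 1 / 0.230936 = 4.3302
Bₛ = (B − 1)/(n − 1) = (4.3302 − 1)/(6 − 1) = 3.3302/5 = 0.6660

0.67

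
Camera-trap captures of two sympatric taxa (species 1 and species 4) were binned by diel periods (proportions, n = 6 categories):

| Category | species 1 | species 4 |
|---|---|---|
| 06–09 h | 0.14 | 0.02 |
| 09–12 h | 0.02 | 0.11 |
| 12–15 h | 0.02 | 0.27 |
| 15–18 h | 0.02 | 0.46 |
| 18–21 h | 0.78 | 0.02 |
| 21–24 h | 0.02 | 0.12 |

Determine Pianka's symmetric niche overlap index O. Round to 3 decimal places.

Σ p₁ᵢp₂ᵢ = 0.0028 + 0.0022 + 0.0054 + 0.0092 + 0.0156 + 0.0024 = 0.0376
Σp_1ᵢ² = 0.14² + 0.02² + 0.02² + 0.02² + 0.78² + 0.02² = 0.0196 + 0.0004 + 0.0004 + 0.0004 + 0.6084 + 0.0004 = 0.6296
Σp_2ᵢ² = 0.02² + 0.11² + 0.27² + 0.46² + 0.02² + 0.12² = 0.0004 + 0.0121 + 0.0729 + 0.2116 + 0.0004 + 0.0144 = 0.3118
O = 0.0376 / √(0.6296 × 0.3118) = 0.0376 / 0.443068 = 0.08486

0.085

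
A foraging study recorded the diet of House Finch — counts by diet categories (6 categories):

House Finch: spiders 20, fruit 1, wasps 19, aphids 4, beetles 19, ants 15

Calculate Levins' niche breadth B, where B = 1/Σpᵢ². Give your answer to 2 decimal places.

4.46

Proportions for House Finch (n=78): 20/78=0.2564, 1/78=0.0128, 19/78=0.2436, 4/78=0.0513, 19/78=0.2436, 15/78=0.1923
Σpᵢ² = 0.2564² + 0.0128² + 0.2436² + 0.0513² + 0.2436² + 0.1923² = 0.065741 + 0.000164 + 0.059341 + 0.002632 + 0.059341 + 0.036979 = 0.224198
B = 1 / 0.224198 = 4.4603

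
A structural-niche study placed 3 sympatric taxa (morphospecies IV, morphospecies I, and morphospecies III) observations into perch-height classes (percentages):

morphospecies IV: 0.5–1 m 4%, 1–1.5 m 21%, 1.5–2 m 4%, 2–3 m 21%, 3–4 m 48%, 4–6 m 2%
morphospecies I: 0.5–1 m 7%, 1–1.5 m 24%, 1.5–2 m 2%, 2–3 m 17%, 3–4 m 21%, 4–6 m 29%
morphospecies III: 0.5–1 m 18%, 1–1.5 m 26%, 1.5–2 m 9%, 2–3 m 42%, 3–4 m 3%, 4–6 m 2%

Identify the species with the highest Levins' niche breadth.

Convert percentages to proportions (divide by 100).
Σp_IVᵢ² = 0.04² + 0.21² + 0.04² + 0.21² + 0.48² + 0.02² = 0.0016 + 0.0441 + 0.0016 + 0.0441 + 0.2304 + 0.0004 = 0.3222
B_IV = 1 / 0.3222 = 3.1037
Σp_Iᵢ² = 0.07² + 0.24² + 0.02² + 0.17² + 0.21² + 0.29² = 0.0049 + 0.0576 + 0.0004 + 0.0289 + 0.0441 + 0.0841 = 0.2200
B_I = 1 / 0.2200 = 4.5455
Σp_IIIᵢ² = 0.18² + 0.26² + 0.09² + 0.42² + 0.03² + 0.02² = 0.0324 + 0.0676 + 0.0081 + 0.1764 + 0.0009 + 0.0004 = 0.2858
B_III = 1 / 0.2858 = 3.4990
Highest B → broadest niche (most generalist): morphospecies I (B = 4.55).

morphospecies I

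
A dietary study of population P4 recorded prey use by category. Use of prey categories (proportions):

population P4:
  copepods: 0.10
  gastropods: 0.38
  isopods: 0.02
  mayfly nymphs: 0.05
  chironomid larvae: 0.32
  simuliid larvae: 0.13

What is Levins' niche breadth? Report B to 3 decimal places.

Σpᵢ² = 0.10² + 0.38² + 0.02² + 0.05² + 0.32² + 0.13² = 0.0100 + 0.1444 + 0.0004 + 0.0025 + 0.1024 + 0.0169 = 0.2766
B = 1 / 0.2766 = 3.61533

3.615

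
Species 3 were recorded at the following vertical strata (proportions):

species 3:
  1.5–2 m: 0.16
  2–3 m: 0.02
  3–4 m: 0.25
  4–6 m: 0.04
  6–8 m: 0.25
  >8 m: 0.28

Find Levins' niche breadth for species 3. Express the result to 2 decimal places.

4.33

Σpᵢ² = 0.16² + 0.02² + 0.25² + 0.04² + 0.25² + 0.28² = 0.0256 + 0.0004 + 0.0625 + 0.0016 + 0.0625 + 0.0784 = 0.2310
B = 1 / 0.2310 = 4.3290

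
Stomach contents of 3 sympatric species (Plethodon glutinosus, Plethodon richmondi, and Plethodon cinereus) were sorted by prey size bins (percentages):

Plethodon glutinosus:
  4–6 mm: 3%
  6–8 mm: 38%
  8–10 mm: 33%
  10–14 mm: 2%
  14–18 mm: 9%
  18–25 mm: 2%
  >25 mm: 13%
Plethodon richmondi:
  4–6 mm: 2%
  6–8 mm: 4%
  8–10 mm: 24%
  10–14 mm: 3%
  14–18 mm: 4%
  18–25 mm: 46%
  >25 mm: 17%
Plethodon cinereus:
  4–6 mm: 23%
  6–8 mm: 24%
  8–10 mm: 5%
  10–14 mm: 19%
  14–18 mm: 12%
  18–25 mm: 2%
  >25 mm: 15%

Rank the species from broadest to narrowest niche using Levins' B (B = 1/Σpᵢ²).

Plethodon cinereus > Plethodon glutinosus > Plethodon richmondi

Convert percentages to proportions (divide by 100).
Σp_glutᵢ² = 0.03² + 0.38² + 0.33² + 0.02² + 0.09² + 0.02² + 0.13² = 0.0009 + 0.1444 + 0.1089 + 0.0004 + 0.0081 + 0.0004 + 0.0169 = 0.2800
B_glut = 1 / 0.2800 = 3.5714
Σp_richᵢ² = 0.02² + 0.04² + 0.24² + 0.03² + 0.04² + 0.46² + 0.17² = 0.0004 + 0.0016 + 0.0576 + 0.0009 + 0.0016 + 0.2116 + 0.0289 = 0.3026
B_rich = 1 / 0.3026 = 3.3047
Σp_cineᵢ² = 0.23² + 0.24² + 0.05² + 0.19² + 0.12² + 0.02² + 0.15² = 0.0529 + 0.0576 + 0.0025 + 0.0361 + 0.0144 + 0.0004 + 0.0225 = 0.1864
B_cine = 1 / 0.1864 = 5.3648
Ranking by B (broadest → narrowest): Plethodon cinereus (5.36) > Plethodon glutinosus (3.57) > Plethodon richmondi (3.30)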